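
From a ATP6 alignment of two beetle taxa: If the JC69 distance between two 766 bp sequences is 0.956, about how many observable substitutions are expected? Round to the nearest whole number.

Invert JC69: p = (3/4)(1 − e^(−4d/3)) = 0.75 × (1 − e^(-1.274667)) = 0.75 × (1 − 0.279524) = 0.540357.
Expected differing sites = pL ≈ 0.540357 × 766 = 413.913462 ≈ 414.

414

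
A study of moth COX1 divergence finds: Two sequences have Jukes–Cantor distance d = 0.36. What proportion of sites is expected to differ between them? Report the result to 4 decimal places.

0.2859

p = (3/4)(1 − e^(−4d/3)) = 0.75 × (1 − e^(-0.48)) = 0.75 × (1 − 0.618783) = 0.285913.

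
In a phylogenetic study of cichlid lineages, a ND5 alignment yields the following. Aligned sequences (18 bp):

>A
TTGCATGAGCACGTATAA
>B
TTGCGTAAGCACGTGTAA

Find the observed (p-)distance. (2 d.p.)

The sequences differ at 3 of 18 positions (sites 5, 7, 15).
p = 3/18 = 0.166666… ≈ 0.17 (to 2 d.p.).

0.17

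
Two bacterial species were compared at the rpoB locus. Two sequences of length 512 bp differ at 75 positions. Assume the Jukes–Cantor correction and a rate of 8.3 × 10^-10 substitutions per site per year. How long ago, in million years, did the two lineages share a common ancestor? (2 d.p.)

98.18

p = 75/512 ≈ 0.146484.
d = −(3/4) ln(1 − 4p/3) = −0.75 ln(1 − 0.195312) = −0.75 ln(0.804688)
  = −0.75 × (-0.217301) = 0.162976 substitutions/site.
Under a molecular clock d = 2μt, so t = d/(2μ) = 0.162976 / (2 × 8.3 × 10^-10) = 98.18 million years.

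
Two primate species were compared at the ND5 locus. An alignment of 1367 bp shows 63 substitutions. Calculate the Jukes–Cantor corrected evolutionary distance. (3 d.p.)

0.048

p = 63/1367 ≈ 0.046086.
d = −(3/4) ln(1 − 4p/3) = −0.75 ln(1 − 0.061448) = −0.75 ln(0.938552)
  = −0.75 × (-0.063417) = 0.047563 substitutions/site.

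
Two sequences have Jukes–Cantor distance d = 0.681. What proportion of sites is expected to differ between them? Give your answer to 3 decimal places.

p = (3/4)(1 − e^(−4d/3)) = 0.75 × (1 − e^(-0.908)) = 0.75 × (1 − 0.403330) = 0.447503.

0.448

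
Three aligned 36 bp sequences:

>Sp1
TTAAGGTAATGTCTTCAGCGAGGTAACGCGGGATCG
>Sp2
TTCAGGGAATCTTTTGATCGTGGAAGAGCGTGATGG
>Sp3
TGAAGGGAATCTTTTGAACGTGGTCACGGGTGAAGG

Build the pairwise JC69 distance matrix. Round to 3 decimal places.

Sp1–Sp2: 12/36 sites differ → p ≈ 0.333333, d = −0.75 ln(1 − 0.444444) = 0.440839 ≈ 0.441.
Sp1–Sp3: 12/36 sites differ → p ≈ 0.333333, d = −0.75 ln(1 − 0.444444) = 0.440839 ≈ 0.441.
Sp2–Sp3: 9/36 sites differ → p = 0.25, d = −0.75 ln(1 − 0.333333) = 0.304098 ≈ 0.304.

d(Sp1,Sp2) = 0.441, d(Sp1,Sp3) = 0.441, d(Sp2,Sp3) = 0.304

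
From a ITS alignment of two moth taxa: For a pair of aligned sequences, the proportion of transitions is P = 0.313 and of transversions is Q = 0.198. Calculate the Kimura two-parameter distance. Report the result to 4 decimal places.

0.9947

Under the Kimura two-parameter model, d = −½ ln(1 − 2P − Q) − ¼ ln(1 − 2Q).
1 − 2P − Q = 0.176, giving −½ ln(0.176) = 0.868636.
1 − 2Q = 0.604, giving −¼ ln(0.604) = 0.126045.
d = 0.868636 + 0.126045 = 0.994681.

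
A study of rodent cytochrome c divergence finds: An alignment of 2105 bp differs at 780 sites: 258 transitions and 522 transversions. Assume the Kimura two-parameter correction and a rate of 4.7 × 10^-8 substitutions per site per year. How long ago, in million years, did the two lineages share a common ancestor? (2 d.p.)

5.44

P = 258/2105 ≈ 0.122565 and Q = 522/2105 ≈ 0.247981.
Under the Kimura two-parameter model, d = −½ ln(1 − 2P − Q) − ¼ ln(1 − 2Q).
1 − 2P − Q = 0.506889, giving −½ ln(0.506889) = 0.339732.
1 − 2Q = 0.504038, giving −¼ ln(0.504038) = 0.171276.
d = 0.339732 + 0.171276 = 0.511008.
Under a molecular clock d = 2μt, so t = d/(2μ) = 0.511008 / (2 × 4.7 × 10^-8) = 5.44 million years.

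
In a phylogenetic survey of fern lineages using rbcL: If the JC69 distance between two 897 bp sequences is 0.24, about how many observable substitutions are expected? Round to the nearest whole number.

184

Invert JC69: p = (3/4)(1 − e^(−4d/3)) = 0.75 × (1 − e^(-0.32)) = 0.75 × (1 − 0.726149) = 0.205388.
Expected differing sites = pL ≈ 0.205388 × 897 = 184.233036 ≈ 184.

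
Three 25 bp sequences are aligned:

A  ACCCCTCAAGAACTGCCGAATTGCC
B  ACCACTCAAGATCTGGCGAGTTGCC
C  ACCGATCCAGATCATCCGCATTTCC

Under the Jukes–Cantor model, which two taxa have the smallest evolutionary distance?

A–B: 4/25 differ, p = 0.160, d = 0.180.
A–C: 8/25 differ, p = 0.320, d = 0.417.
B–C: 9/25 differ, p = 0.360, d = 0.490.
The smallest distance is between A and B.

A and B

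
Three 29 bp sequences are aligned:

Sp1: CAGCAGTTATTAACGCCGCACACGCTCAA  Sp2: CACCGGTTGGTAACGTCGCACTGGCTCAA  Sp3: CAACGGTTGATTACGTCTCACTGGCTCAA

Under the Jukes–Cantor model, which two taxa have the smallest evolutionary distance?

Sp2 and Sp3

Sp1–Sp2: 7/29 differ, p = 0.241, d = 0.291.
Sp1–Sp3: 9/29 differ, p = 0.310, d = 0.401.
Sp2–Sp3: 4/29 differ, p = 0.138, d = 0.152.
The smallest distance is between Sp2 and Sp3.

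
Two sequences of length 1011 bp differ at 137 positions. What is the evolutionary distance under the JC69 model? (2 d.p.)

0.15

p = 137/1011 ≈ 0.135509.
d = −(3/4) ln(1 − 4p/3) = −0.75 ln(1 − 0.180679) = −0.75 ln(0.819321)
  = −0.75 × (-0.199279) = 0.149459 substitutions/site.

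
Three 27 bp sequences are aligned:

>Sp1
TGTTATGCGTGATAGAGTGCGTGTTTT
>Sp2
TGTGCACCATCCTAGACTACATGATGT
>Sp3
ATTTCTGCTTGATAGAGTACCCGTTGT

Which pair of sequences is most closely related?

Sp1 and Sp3

Sp1–Sp2: 12/27 differ, p = 0.444, d = 0.673.
Sp1–Sp3: 8/27 differ, p = 0.296, d = 0.377.
Sp2–Sp3: 12/27 differ, p = 0.444, d = 0.673.
The smallest distance is between Sp1 and Sp3.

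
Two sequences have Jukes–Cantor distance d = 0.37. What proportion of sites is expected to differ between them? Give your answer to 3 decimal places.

0.292

p = (3/4)(1 − e^(−4d/3)) = 0.75 × (1 − e^(-0.493333)) = 0.75 × (1 − 0.610588) = 0.292059.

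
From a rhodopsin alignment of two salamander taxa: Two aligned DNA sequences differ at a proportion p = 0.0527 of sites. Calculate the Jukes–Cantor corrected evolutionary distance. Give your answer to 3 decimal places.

0.055

d = −(3/4) ln(1 − 4p/3) = −0.75 ln(1 − 0.070267) = −0.75 ln(0.929733)
  = −0.75 × (-0.072858) = 0.054644 substitutions/site.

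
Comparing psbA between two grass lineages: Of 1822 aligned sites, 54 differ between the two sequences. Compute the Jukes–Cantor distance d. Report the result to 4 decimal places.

p = 54/1822 ≈ 0.029638.
d = −(3/4) ln(1 − 4p/3) = −0.75 ln(1 − 0.039517) = −0.75 ln(0.960483)
  = −0.75 × (-0.040319) = 0.030239 substitutions/site.

0.0302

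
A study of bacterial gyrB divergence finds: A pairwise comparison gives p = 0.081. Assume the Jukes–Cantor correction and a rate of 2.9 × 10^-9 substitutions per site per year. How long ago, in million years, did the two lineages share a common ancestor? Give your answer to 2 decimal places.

d = −(3/4) ln(1 − 4p/3) = −0.75 ln(1 − 0.108) = −0.75 ln(0.892)
  = −0.75 × (-0.114289) = 0.085717 substitutions/site.
Under a molecular clock d = 2μt, so t = d/(2μ) = 0.085717 / (2 × 2.9 × 10^-9) = 14.78 million years.

14.78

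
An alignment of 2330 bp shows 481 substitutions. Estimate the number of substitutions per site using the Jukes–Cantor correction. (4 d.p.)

p = 481/2330 ≈ 0.206438.
d = −(3/4) ln(1 − 4p/3) = −0.75 ln(1 − 0.275251) = −0.75 ln(0.724749)
  = −0.75 × (-0.321930) = 0.241448 substitutions/site.

0.2414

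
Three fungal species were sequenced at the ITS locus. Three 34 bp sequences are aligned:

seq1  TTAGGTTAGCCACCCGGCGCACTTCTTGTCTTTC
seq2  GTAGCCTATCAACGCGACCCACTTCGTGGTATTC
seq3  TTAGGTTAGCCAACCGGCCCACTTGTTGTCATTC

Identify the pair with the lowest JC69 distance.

seq1–seq2: 12/34 differ, p = 0.353, d = 0.477.
seq1–seq3: 4/34 differ, p = 0.118, d = 0.128.
seq2–seq3: 12/34 differ, p = 0.353, d = 0.477.
The smallest distance is between seq1 and seq3.

seq1 and seq3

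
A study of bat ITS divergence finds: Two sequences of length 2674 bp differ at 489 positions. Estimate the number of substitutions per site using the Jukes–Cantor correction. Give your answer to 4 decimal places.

0.2096

p = 489/2674 ≈ 0.182872.
d = −(3/4) ln(1 − 4p/3) = −0.75 ln(1 − 0.243829) = −0.75 ln(0.756171)
  = −0.75 × (-0.279488) = 0.209616 substitutions/site.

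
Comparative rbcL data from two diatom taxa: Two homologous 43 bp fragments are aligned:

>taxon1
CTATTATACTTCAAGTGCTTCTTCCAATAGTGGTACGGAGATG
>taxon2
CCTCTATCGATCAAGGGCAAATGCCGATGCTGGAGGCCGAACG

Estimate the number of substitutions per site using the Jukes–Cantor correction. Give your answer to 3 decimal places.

0.860

The sequences differ at 22 of 43 sites, so p = 22/43 ≈ 0.511628.
d = −(3/4) ln(1 − 4p/3) = −0.75 ln(1 − 0.682171) = −0.75 ln(0.317829)
  = −0.75 × (-1.146242) = 0.859682 substitutions/site.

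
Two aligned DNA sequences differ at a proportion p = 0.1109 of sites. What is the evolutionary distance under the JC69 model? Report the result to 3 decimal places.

d = −(3/4) ln(1 − 4p/3) = −0.75 ln(1 − 0.147867) = −0.75 ln(0.852133)
  = −0.75 × (-0.160013) = 0.120010 substitutions/site.

0.120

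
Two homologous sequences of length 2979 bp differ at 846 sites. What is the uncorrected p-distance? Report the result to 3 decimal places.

p = 846/2979 = 0.283987… ≈ 0.284 (to 3 d.p.).

0.284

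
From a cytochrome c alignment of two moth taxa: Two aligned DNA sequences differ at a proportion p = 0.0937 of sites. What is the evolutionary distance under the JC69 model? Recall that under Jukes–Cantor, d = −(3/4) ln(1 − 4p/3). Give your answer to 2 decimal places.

d = −(3/4) ln(1 − 4p/3) = −0.75 ln(1 − 0.124933) = −0.75 ln(0.875067)
  = −0.75 × (-0.133455) = 0.100091 substitutions/site.

0.10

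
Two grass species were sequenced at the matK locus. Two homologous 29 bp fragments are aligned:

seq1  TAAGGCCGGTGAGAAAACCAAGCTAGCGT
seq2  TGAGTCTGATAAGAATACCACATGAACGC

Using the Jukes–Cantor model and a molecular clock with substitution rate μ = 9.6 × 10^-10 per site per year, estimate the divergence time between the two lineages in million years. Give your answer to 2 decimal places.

313.42

The sequences differ at 12 of 29 sites, so p = 12/29 ≈ 0.413793.
d = −(3/4) ln(1 − 4p/3) = −0.75 ln(1 − 0.551724) = −0.75 ln(0.448276)
  = −0.75 × (-0.802346) = 0.601760 substitutions/site.
Under a molecular clock d = 2μt, so t = d/(2μ) = 0.601760 / (2 × 9.6 × 10^-10) = 313.42 million years.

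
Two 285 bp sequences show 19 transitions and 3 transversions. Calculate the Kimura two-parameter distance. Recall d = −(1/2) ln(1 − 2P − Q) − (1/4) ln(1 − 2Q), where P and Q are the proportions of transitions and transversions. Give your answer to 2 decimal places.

0.08

P = 19/285 ≈ 0.066667 and Q = 3/285 ≈ 0.010526.
Under the Kimura two-parameter model, d = −½ ln(1 − 2P − Q) − ¼ ln(1 − 2Q).
1 − 2P − Q = 0.85614, giving −½ ln(0.85614) = 0.077661.
1 − 2Q = 0.978948, giving −¼ ln(0.978948) = 0.005319.
d = 0.077661 + 0.005319 = 0.082980.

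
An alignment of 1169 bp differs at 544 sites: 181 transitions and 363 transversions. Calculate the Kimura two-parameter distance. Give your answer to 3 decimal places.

P = 181/1169 ≈ 0.154833 and Q = 363/1169 ≈ 0.310522.
Under the Kimura two-parameter model, d = −½ ln(1 − 2P − Q) − ¼ ln(1 − 2Q).
1 − 2P − Q = 0.379812, giving −½ ln(0.379812) = 0.484039.
1 − 2Q = 0.378956, giving −¼ ln(0.378956) = 0.242584.
d = 0.484039 + 0.242584 = 0.726623.

0.727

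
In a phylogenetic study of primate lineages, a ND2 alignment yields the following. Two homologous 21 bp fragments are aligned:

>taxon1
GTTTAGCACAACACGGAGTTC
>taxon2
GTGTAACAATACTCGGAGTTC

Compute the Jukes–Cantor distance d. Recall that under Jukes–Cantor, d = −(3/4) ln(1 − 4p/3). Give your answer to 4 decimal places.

The sequences differ at 5 of 21 sites (3, 6, 9, 10, 13), so p = 5/21 ≈ 0.238095.
d = −(3/4) ln(1 − 4p/3) = −0.75 ln(1 − 0.31746) = −0.75 ln(0.68254)
  = −0.75 × (-0.381934) = 0.286451 substitutions/site.

0.2865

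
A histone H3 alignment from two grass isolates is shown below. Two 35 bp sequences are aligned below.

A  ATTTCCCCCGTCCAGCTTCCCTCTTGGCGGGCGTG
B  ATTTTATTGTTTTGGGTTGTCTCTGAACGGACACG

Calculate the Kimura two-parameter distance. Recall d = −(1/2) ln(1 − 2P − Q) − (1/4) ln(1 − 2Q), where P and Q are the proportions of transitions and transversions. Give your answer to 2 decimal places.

Of 35 sites, 12 differences are transitions and 6 are transversions, so P = 12/35 ≈ 0.342857 and Q = 6/35 ≈ 0.171429.
Under the Kimura two-parameter model, d = −½ ln(1 − 2P − Q) − ¼ ln(1 − 2Q).
1 − 2P − Q = 0.142857, giving −½ ln(0.142857) = 0.972956.
1 − 2Q = 0.657142, giving −¼ ln(0.657142) = 0.104964.
d = 0.972956 + 0.104964 = 1.077920.

1.08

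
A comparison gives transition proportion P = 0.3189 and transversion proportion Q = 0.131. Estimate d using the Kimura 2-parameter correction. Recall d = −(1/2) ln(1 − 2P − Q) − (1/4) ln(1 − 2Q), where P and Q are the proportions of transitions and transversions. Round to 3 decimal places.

0.808

Under the Kimura two-parameter model, d = −½ ln(1 − 2P − Q) − ¼ ln(1 − 2Q).
1 − 2P − Q = 0.2312, giving −½ ln(0.2312) = 0.732236.
1 − 2Q = 0.738, giving −¼ ln(0.738) = 0.075953.
d = 0.732236 + 0.075953 = 0.808189.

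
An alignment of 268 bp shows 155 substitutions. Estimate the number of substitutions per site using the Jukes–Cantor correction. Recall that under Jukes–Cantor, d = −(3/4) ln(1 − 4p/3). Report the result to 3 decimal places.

1.106

p = 155/268 ≈ 0.578358.
d = −(3/4) ln(1 − 4p/3) = −0.75 ln(1 − 0.771144) = −0.75 ln(0.228856)
  = −0.75 × (-1.474662) = 1.105997 substitutions/site.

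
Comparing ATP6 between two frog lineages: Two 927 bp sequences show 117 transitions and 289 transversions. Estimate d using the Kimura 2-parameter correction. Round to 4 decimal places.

P = 117/927 ≈ 0.126214 and Q = 289/927 ≈ 0.311758.
Under the Kimura two-parameter model, d = −½ ln(1 − 2P − Q) − ¼ ln(1 − 2Q).
1 − 2P − Q = 0.435814, giving −½ ln(0.435814) = 0.415270.
1 − 2Q = 0.376484, giving −¼ ln(0.376484) = 0.244220.
d = 0.415270 + 0.244220 = 0.659490.

0.6595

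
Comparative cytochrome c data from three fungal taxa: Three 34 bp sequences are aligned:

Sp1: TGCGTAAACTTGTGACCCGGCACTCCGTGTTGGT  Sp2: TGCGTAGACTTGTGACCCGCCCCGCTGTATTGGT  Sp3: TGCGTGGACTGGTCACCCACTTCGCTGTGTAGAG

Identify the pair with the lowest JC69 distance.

Sp1–Sp2: 6/34 differ, p = 0.176, d = 0.201.
Sp1–Sp3: 13/34 differ, p = 0.382, d = 0.535.
Sp2–Sp3: 10/34 differ, p = 0.294, d = 0.373.
The smallest distance is between Sp1 and Sp2.

Sp1 and Sp2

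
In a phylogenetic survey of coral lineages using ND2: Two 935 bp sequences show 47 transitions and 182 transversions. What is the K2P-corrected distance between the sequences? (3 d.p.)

0.298

P = 47/935 ≈ 0.050267 and Q = 182/935 ≈ 0.194652.
Under the Kimura two-parameter model, d = −½ ln(1 − 2P − Q) − ¼ ln(1 − 2Q).
1 − 2P − Q = 0.704814, giving −½ ln(0.704814) = 0.174911.
1 − 2Q = 0.610696, giving −¼ ln(0.610696) = 0.123289.
d = 0.174911 + 0.123289 = 0.298200.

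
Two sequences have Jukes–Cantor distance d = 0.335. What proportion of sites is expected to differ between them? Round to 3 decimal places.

p = (3/4)(1 − e^(−4d/3)) = 0.75 × (1 − e^(-0.446667)) = 0.75 × (1 − 0.639757) = 0.270182.

0.270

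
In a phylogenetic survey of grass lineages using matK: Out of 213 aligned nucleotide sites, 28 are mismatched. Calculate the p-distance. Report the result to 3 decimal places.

0.131

p = 28/213 = 0.131455… ≈ 0.131 (to 3 d.p.).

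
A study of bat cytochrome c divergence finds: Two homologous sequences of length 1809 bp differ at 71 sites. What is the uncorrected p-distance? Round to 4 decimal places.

0.0392

p = 71/1809 = 0.039248… ≈ 0.0392 (to 4 d.p.).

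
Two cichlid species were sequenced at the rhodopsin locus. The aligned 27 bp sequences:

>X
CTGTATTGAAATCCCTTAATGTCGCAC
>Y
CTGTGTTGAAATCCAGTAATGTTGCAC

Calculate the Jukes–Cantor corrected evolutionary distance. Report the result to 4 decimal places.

The sequences differ at 4 of 27 sites (5, 15, 16, 23), so p = 4/27 ≈ 0.148148.
d = −(3/4) ln(1 − 4p/3) = −0.75 ln(1 − 0.197531) = −0.75 ln(0.802469)
  = −0.75 × (-0.220062) = 0.165047 substitutions/site.

0.1650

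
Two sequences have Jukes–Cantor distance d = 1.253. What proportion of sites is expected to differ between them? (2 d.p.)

0.61

p = (3/4)(1 − e^(−4d/3)) = 0.75 × (1 − e^(-1.670667)) = 0.75 × (1 − 0.188122) = 0.608909.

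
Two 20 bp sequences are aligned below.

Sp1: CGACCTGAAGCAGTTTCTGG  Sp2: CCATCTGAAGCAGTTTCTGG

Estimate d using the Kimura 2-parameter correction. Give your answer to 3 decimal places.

Of 20 sites, 1 differences are transitions and 1 are transversions, so P = 1/20 = 0.05 and Q = 1/20 = 0.05.
Under the Kimura two-parameter model, d = −½ ln(1 − 2P − Q) − ¼ ln(1 − 2Q).
1 − 2P − Q = 0.85, giving −½ ln(0.85) = 0.081259.
1 − 2Q = 0.9, giving −¼ ln(0.9) = 0.026340.
d = 0.081259 + 0.026340 = 0.107599.

0.108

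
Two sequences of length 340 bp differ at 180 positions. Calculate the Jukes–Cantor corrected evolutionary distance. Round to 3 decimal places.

0.918

p = 180/340 ≈ 0.529412.
d = −(3/4) ln(1 − 4p/3) = −0.75 ln(1 − 0.705883) = −0.75 ln(0.294117)
  = −0.75 × (-1.223778) = 0.917834 substitutions/site.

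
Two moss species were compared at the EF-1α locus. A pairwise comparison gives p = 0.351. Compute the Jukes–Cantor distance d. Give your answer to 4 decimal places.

d = −(3/4) ln(1 − 4p/3) = −0.75 ln(1 − 0.468) = −0.75 ln(0.532)
  = −0.75 × (-0.631112) = 0.473334 substitutions/site.

0.4733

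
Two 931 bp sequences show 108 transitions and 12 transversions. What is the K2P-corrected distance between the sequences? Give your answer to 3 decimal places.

0.147

P = 108/931 ≈ 0.116004 and Q = 12/931 ≈ 0.012889.
Under the Kimura two-parameter model, d = −½ ln(1 − 2P − Q) − ¼ ln(1 − 2Q).
1 − 2P − Q = 0.755103, giving −½ ln(0.755103) = 0.140451.
1 − 2Q = 0.974222, giving −¼ ln(0.974222) = 0.006529.
d = 0.140451 + 0.006529 = 0.146980.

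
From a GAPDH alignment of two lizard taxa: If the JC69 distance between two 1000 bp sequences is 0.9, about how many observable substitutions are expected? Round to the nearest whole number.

524

Invert JC69: p = (3/4)(1 − e^(−4d/3)) = 0.75 × (1 − e^(-1.2)) = 0.75 × (1 − 0.301194) = 0.524105.
Expected differing sites = pL ≈ 0.524105 × 1000 = 524.105 ≈ 524.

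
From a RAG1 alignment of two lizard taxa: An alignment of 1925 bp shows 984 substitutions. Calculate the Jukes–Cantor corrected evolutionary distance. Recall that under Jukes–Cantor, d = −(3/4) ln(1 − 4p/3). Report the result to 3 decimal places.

0.858

p = 984/1925 ≈ 0.511169.
d = −(3/4) ln(1 − 4p/3) = −0.75 ln(1 − 0.681559) = −0.75 ln(0.318441)
  = −0.75 × (-1.144318) = 0.858239 substitutions/site.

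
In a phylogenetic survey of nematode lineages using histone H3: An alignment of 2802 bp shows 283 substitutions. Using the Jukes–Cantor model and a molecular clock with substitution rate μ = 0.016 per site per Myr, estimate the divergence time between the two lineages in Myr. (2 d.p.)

p = 283/2802 ≈ 0.100999.
d = −(3/4) ln(1 − 4p/3) = −0.75 ln(1 − 0.134665) = −0.75 ln(0.865335)
  = −0.75 × (-0.144639) = 0.108479 substitutions/site.
Under a molecular clock d = 2μt, so t = d/(2μ) = 0.108479 / (2 × 0.016) = 3.39 Myr.

3.39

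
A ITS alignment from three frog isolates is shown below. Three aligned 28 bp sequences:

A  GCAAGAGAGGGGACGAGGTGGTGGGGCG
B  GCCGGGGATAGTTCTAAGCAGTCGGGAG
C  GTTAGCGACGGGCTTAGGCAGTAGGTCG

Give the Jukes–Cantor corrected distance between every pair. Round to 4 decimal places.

d(A,B) = 0.7238, d(A,C) = 0.5565, d(B,C) = 0.7238

A–B: 13/28 sites differ → p ≈ 0.464286, d = −0.75 ln(1 − 0.619048) = 0.723811 ≈ 0.7238.
A–C: 11/28 sites differ → p ≈ 0.392857, d = −0.75 ln(1 − 0.523809) = 0.556452 ≈ 0.5565.
B–C: 13/28 sites differ → p ≈ 0.464286, d = −0.75 ln(1 − 0.619048) = 0.723811 ≈ 0.7238.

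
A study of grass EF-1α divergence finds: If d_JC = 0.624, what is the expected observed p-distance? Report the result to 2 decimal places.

0.42

p = (3/4)(1 − e^(−4d/3)) = 0.75 × (1 − e^(-0.832)) = 0.75 × (1 − 0.435178) = 0.423617.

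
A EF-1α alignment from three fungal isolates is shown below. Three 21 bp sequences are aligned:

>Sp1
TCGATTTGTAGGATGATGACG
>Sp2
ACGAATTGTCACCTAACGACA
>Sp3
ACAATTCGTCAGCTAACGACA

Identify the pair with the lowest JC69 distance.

Sp2 and Sp3

Sp1–Sp2: 9/21 differ, p = 0.429, d = 0.635.
Sp1–Sp3: 9/21 differ, p = 0.429, d = 0.635.
Sp2–Sp3: 4/21 differ, p = 0.190, d = 0.220.
The smallest distance is between Sp2 and Sp3.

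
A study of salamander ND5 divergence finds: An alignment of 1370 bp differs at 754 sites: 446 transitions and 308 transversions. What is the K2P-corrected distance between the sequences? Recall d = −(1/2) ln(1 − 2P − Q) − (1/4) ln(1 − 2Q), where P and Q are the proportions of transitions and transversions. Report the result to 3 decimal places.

1.193

P = 446/1370 ≈ 0.325547 and Q = 308/1370 ≈ 0.224818.
Under the Kimura two-parameter model, d = −½ ln(1 − 2P − Q) − ¼ ln(1 − 2Q).
1 − 2P − Q = 0.124088, giving −½ ln(0.124088) = 1.043382.
1 − 2Q = 0.550364, giving −¼ ln(0.550364) = 0.149294.
d = 1.043382 + 0.149294 = 1.192676.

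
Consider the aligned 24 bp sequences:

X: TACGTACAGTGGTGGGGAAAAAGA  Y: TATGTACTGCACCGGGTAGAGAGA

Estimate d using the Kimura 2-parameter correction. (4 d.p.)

0.5623

Of 24 sites, 6 differences are transitions and 3 are transversions, so P = 6/24 = 0.25 and Q = 3/24 = 0.125.
Under the Kimura two-parameter model, d = −½ ln(1 − 2P − Q) − ¼ ln(1 − 2Q).
1 − 2P − Q = 0.375, giving −½ ln(0.375) = 0.490415.
1 − 2Q = 0.75, giving −¼ ln(0.75) = 0.071921.
d = 0.490415 + 0.071921 = 0.562336.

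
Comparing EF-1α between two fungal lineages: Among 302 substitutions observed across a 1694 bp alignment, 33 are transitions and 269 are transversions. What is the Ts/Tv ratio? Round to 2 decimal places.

R = 33/269 = 0.122676… ≈ 0.12 (to 2 d.p.).

0.12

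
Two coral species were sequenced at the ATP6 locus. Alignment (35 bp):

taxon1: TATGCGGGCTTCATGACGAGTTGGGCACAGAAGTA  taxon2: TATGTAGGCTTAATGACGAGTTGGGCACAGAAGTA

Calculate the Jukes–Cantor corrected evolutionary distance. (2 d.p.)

The sequences differ at 3 of 35 sites (5, 6, 12), so p = 3/35 ≈ 0.085714.
d = −(3/4) ln(1 − 4p/3) = −0.75 ln(1 − 0.114285) = −0.75 ln(0.885715)
  = −0.75 × (-0.121360) = 0.091020 substitutions/site.

0.09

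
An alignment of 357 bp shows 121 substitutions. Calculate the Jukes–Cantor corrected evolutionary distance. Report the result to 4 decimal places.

0.4510

p = 121/357 ≈ 0.338936.
d = −(3/4) ln(1 − 4p/3) = −0.75 ln(1 − 0.451915) = −0.75 ln(0.548085)
  = −0.75 × (-0.601325) = 0.450994 substitutions/site.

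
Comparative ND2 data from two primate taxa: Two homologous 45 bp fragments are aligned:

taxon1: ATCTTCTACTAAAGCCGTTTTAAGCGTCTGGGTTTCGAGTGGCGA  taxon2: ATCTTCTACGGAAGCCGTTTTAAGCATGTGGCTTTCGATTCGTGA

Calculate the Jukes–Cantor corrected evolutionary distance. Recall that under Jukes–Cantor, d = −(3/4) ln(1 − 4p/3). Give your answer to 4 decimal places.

0.2029

The sequences differ at 8 of 45 sites (10, 11, 26, 28, 32, 39, 41, 43), so p = 8/45 ≈ 0.177778.
d = −(3/4) ln(1 − 4p/3) = −0.75 ln(1 − 0.237037) = −0.75 ln(0.762963)
  = −0.75 × (-0.270546) = 0.202910 substitutions/site.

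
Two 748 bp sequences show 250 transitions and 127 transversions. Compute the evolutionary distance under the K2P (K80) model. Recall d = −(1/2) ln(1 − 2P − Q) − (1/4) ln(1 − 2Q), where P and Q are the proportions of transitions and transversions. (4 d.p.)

P = 250/748 ≈ 0.334225 and Q = 127/748 ≈ 0.169786.
Under the Kimura two-parameter model, d = −½ ln(1 − 2P − Q) − ¼ ln(1 − 2Q).
1 − 2P − Q = 0.161764, giving −½ ln(0.161764) = 0.910808.
1 − 2Q = 0.660428, giving −¼ ln(0.660428) = 0.103717.
d = 0.910808 + 0.103717 = 1.014525.

1.0145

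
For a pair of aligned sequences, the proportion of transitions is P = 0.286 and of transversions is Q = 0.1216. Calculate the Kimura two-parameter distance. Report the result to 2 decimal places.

0.66

Under the Kimura two-parameter model, d = −½ ln(1 − 2P − Q) − ¼ ln(1 − 2Q).
1 − 2P − Q = 0.3064, giving −½ ln(0.3064) = 0.591432.
1 − 2Q = 0.7568, giving −¼ ln(0.7568) = 0.069664.
d = 0.591432 + 0.069664 = 0.661096.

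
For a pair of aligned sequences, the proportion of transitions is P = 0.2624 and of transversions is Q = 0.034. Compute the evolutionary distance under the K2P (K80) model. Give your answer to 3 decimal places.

0.427

Under the Kimura two-parameter model, d = −½ ln(1 − 2P − Q) − ¼ ln(1 − 2Q).
1 − 2P − Q = 0.4412, giving −½ ln(0.4412) = 0.409128.
1 − 2Q = 0.932, giving −¼ ln(0.932) = 0.017606.
d = 0.409128 + 0.017606 = 0.426734.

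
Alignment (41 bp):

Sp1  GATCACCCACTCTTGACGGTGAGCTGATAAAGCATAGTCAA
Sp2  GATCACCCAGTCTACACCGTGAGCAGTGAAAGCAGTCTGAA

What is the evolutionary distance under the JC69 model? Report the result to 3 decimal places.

The sequences differ at 11 of 41 sites, so p = 11/41 ≈ 0.268293.
d = −(3/4) ln(1 − 4p/3) = −0.75 ln(1 − 0.357724) = −0.75 ln(0.642276)
  = −0.75 × (-0.442737) = 0.332053 substitutions/site.

0.332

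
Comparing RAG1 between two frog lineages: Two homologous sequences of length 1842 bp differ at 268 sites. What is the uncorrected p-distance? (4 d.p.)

0.1455

p = 268/1842 = 0.145494… ≈ 0.1455 (to 4 d.p.).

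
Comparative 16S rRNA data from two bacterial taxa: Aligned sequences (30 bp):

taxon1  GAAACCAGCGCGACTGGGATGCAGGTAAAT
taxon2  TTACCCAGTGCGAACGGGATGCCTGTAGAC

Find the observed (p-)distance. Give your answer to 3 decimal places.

0.333

The sequences differ at 10 of 30 positions (sites 1, 2, 4, 9, 14, 15, 23, 24, 28, 30).
p = 10/30 = 0.333333… ≈ 0.333 (to 3 d.p.).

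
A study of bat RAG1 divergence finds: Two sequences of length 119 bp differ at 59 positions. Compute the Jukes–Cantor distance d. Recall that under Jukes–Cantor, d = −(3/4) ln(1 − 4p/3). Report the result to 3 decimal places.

0.811

p = 59/119 ≈ 0.495798.
d = −(3/4) ln(1 − 4p/3) = −0.75 ln(1 − 0.661064) = −0.75 ln(0.338936)
  = −0.75 × (-1.081944) = 0.811458 substitutions/site.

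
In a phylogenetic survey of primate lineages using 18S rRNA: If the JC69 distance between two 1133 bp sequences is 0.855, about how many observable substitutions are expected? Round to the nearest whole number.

578

Invert JC69: p = (3/4)(1 − e^(−4d/3)) = 0.75 × (1 − e^(-1.14)) = 0.75 × (1 − 0.319819) = 0.510136.
Expected differing sites = pL ≈ 0.510136 × 1133 = 577.984088 ≈ 578.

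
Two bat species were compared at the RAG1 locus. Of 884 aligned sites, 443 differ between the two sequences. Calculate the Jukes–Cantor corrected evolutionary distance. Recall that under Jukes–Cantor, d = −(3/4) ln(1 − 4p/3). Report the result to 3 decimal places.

p = 443/884 ≈ 0.501131.
d = −(3/4) ln(1 − 4p/3) = −0.75 ln(1 − 0.668175) = −0.75 ln(0.331825)
  = −0.75 × (-1.103148) = 0.827361 substitutions/site.

0.827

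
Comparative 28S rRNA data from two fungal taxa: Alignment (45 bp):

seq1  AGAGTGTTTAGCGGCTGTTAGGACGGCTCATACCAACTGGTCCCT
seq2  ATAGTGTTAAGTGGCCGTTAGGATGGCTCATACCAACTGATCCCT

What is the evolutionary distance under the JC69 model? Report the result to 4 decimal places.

0.1468

The sequences differ at 6 of 45 sites (2, 9, 12, 16, 24, 40), so p = 6/45 ≈ 0.133333.
d = −(3/4) ln(1 − 4p/3) = −0.75 ln(1 − 0.177777) = −0.75 ln(0.822223)
  = −0.75 × (-0.195744) = 0.146808 substitutions/site.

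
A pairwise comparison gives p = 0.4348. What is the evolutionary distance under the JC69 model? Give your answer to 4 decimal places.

0.6501

d = −(3/4) ln(1 − 4p/3) = −0.75 ln(1 − 0.579733) = −0.75 ln(0.420267)
  = −0.75 × (-0.866865) = 0.650149 substitutions/site.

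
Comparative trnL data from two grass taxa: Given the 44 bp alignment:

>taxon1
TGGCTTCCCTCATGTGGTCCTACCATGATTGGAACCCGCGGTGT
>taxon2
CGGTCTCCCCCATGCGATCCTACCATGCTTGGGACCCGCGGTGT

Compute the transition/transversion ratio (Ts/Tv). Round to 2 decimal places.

7.00

Transitions are A↔G and C↔T; transversions are all other mismatches.
Transitions: 7. Transversions: 1.
R = 7/1 = 7.00.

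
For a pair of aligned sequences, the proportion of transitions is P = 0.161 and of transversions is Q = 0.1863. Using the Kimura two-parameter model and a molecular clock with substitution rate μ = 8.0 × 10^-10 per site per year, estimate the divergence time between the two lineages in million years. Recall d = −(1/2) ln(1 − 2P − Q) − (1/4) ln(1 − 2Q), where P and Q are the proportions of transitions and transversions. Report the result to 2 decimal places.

Under the Kimura two-parameter model, d = −½ ln(1 − 2P − Q) − ¼ ln(1 − 2Q).
1 − 2P − Q = 0.4917, giving −½ ln(0.4917) = 0.354943.
1 − 2Q = 0.6274, giving −¼ ln(0.6274) = 0.116543.
d = 0.354943 + 0.116543 = 0.471486.
Under a molecular clock d = 2μt, so t = d/(2μ) = 0.471486 / (2 × 8.0 × 10^-10) = 294.68 million years.

294.68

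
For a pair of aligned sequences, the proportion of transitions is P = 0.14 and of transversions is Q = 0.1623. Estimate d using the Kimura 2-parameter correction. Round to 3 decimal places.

Under the Kimura two-parameter model, d = −½ ln(1 − 2P − Q) − ¼ ln(1 − 2Q).
1 − 2P − Q = 0.5577, giving −½ ln(0.5577) = 0.291967.
1 − 2Q = 0.6754, giving −¼ ln(0.6754) = 0.098113.
d = 0.291967 + 0.098113 = 0.390080.

0.390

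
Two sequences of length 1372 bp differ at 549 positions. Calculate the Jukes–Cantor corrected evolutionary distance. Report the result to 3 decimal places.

p = 549/1372 ≈ 0.400146.
d = −(3/4) ln(1 − 4p/3) = −0.75 ln(1 − 0.533528) = −0.75 ln(0.466472)
  = −0.75 × (-0.762557) = 0.571918 substitutions/site.

0.572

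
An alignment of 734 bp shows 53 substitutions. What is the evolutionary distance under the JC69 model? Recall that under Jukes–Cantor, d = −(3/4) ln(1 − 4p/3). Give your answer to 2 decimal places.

0.08

p = 53/734 ≈ 0.072207.
d = −(3/4) ln(1 − 4p/3) = −0.75 ln(1 − 0.096276) = −0.75 ln(0.903724)
  = −0.75 × (-0.101231) = 0.075923 substitutions/site.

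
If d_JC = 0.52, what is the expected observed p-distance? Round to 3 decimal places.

p = (3/4)(1 − e^(−4d/3)) = 0.75 × (1 − e^(-0.693333)) = 0.75 × (1 − 0.499907) = 0.375070.

0.375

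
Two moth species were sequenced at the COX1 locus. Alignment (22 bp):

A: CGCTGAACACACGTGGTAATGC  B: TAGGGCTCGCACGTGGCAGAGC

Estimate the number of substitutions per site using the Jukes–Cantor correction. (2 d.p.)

The sequences differ at 10 of 22 sites (1, 2, 3, 4, 6, 7, 9, 17, 19, 20), so p = 10/22 ≈ 0.454545.
d = −(3/4) ln(1 − 4p/3) = −0.75 ln(1 − 0.60606) = −0.75 ln(0.39394)
  = −0.75 × (-0.931557) = 0.698668 substitutions/site.

0.70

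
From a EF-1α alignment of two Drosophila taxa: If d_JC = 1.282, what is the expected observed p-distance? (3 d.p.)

p = (3/4)(1 − e^(−4d/3)) = 0.75 × (1 − e^(-1.709333)) = 0.75 × (1 − 0.180986) = 0.614261.

0.614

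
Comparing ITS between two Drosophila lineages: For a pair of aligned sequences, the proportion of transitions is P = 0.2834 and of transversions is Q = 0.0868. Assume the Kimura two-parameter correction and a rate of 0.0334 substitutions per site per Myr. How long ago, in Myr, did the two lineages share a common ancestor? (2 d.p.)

8.65

Under the Kimura two-parameter model, d = −½ ln(1 − 2P − Q) − ¼ ln(1 − 2Q).
1 − 2P − Q = 0.3464, giving −½ ln(0.3464) = 0.530081.
1 − 2Q = 0.8264, giving −¼ ln(0.8264) = 0.047669.
d = 0.530081 + 0.047669 = 0.577750.
Under a molecular clock d = 2μt, so t = d/(2μ) = 0.577750 / (2 × 0.0334) = 8.65 Myr.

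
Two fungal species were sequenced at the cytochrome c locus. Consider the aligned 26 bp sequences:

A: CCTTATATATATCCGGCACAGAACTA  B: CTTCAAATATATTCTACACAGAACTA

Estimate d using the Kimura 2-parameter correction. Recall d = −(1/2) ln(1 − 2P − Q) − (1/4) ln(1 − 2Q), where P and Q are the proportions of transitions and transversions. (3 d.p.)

0.285

Of 26 sites, 4 differences are transitions and 2 are transversions, so P = 4/26 ≈ 0.153846 and Q = 2/26 ≈ 0.076923.
Under the Kimura two-parameter model, d = −½ ln(1 − 2P − Q) − ¼ ln(1 − 2Q).
1 − 2P − Q = 0.615385, giving −½ ln(0.615385) = 0.242754.
1 − 2Q = 0.846154, giving −¼ ln(0.846154) = 0.041763.
d = 0.242754 + 0.041763 = 0.284517.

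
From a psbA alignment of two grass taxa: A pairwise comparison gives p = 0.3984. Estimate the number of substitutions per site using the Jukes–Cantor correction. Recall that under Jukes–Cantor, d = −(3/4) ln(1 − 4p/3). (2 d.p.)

d = −(3/4) ln(1 − 4p/3) = −0.75 ln(1 − 0.5312) = −0.75 ln(0.4688)
  = −0.75 × (-0.757579) = 0.568184 substitutions/site.

0.57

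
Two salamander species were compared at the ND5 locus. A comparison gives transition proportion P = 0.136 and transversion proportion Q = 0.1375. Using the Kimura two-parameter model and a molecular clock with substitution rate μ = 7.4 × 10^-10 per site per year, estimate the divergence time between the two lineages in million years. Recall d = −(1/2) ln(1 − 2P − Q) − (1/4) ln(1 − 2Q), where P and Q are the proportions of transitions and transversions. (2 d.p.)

Under the Kimura two-parameter model, d = −½ ln(1 − 2P − Q) − ¼ ln(1 − 2Q).
1 − 2P − Q = 0.5905, giving −½ ln(0.5905) = 0.263393.
1 − 2Q = 0.725, giving −¼ ln(0.725) = 0.080396.
d = 0.263393 + 0.080396 = 0.343789.
Under a molecular clock d = 2μt, so t = d/(2μ) = 0.343789 / (2 × 7.4 × 10^-10) = 232.29 million years.

232.29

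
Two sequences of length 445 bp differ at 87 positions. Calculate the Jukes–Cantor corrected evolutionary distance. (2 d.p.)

p = 87/445 ≈ 0.195506.
d = −(3/4) ln(1 − 4p/3) = −0.75 ln(1 − 0.260675) = −0.75 ln(0.739325)
  = −0.75 × (-0.302018) = 0.226514 substitutions/site.

0.23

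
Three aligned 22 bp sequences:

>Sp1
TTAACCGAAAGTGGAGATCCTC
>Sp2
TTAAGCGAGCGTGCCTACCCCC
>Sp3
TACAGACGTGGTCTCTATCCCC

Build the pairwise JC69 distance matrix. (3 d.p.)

d(Sp1,Sp2) = 0.497, d(Sp1,Sp3) = 1.163, d(Sp2,Sp3) = 0.699

Sp1–Sp2: 8/22 sites differ → p ≈ 0.363636, d = −0.75 ln(1 − 0.484848) = 0.497470 ≈ 0.497.
Sp1–Sp3: 13/22 sites differ → p ≈ 0.590909, d = −0.75 ln(1 − 0.787879) = 1.162949 ≈ 1.163.
Sp2–Sp3: 10/22 sites differ → p ≈ 0.454545, d = −0.75 ln(1 − 0.60606) = 0.698667 ≈ 0.699.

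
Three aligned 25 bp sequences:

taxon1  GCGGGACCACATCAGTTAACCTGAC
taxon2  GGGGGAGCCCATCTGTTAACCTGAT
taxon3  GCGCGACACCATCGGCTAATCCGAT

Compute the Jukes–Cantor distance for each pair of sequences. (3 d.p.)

taxon1–taxon2: 5/25 sites differ → p = 0.2, d = −0.75 ln(1 − 0.266667) = 0.232617 ≈ 0.233.
taxon1–taxon3: 8/25 sites differ → p = 0.32, d = −0.75 ln(1 − 0.426667) = 0.417216 ≈ 0.417.
taxon2–taxon3: 8/25 sites differ → p = 0.32, d = −0.75 ln(1 − 0.426667) = 0.417216 ≈ 0.417.

d(taxon1,taxon2) = 0.233, d(taxon1,taxon3) = 0.417, d(taxon2,taxon3) = 0.417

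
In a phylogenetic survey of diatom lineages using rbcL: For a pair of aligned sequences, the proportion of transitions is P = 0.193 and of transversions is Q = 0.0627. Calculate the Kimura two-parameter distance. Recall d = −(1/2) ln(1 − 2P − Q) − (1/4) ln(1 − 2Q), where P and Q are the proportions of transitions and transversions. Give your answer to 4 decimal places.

Under the Kimura two-parameter model, d = −½ ln(1 − 2P − Q) − ¼ ln(1 − 2Q).
1 − 2P − Q = 0.5513, giving −½ ln(0.5513) = 0.297738.
1 − 2Q = 0.8746, giving −¼ ln(0.8746) = 0.033497.
d = 0.297738 + 0.033497 = 0.331235.

0.3312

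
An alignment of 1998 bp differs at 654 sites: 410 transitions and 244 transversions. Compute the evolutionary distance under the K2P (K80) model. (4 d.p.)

0.4502

P = 410/1998 ≈ 0.205205 and Q = 244/1998 ≈ 0.122122.
Under the Kimura two-parameter model, d = −½ ln(1 − 2P − Q) − ¼ ln(1 − 2Q).
1 − 2P − Q = 0.467468, giving −½ ln(0.467468) = 0.380212.
1 − 2Q = 0.755756, giving −¼ ln(0.755756) = 0.070009.
d = 0.380212 + 0.070009 = 0.450221.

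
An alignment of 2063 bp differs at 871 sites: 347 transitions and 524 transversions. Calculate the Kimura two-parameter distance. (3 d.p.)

P = 347/2063 ≈ 0.168202 and Q = 524/2063 ≈ 0.253999.
Under the Kimura two-parameter model, d = −½ ln(1 − 2P − Q) − ¼ ln(1 − 2Q).
1 − 2P − Q = 0.409597, giving −½ ln(0.409597) = 0.446291.
1 − 2Q = 0.492002, giving −¼ ln(0.492002) = 0.177318.
d = 0.446291 + 0.177318 = 0.623609.

0.624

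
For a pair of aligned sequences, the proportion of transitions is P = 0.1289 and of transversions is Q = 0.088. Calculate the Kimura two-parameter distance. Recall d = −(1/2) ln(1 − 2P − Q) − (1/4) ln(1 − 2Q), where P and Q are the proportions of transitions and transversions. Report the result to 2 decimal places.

Under the Kimura two-parameter model, d = −½ ln(1 − 2P − Q) − ¼ ln(1 − 2Q).
1 − 2P − Q = 0.6542, giving −½ ln(0.6542) = 0.212171.
1 − 2Q = 0.824, giving −¼ ln(0.824) = 0.048396.
d = 0.212171 + 0.048396 = 0.260567.

0.26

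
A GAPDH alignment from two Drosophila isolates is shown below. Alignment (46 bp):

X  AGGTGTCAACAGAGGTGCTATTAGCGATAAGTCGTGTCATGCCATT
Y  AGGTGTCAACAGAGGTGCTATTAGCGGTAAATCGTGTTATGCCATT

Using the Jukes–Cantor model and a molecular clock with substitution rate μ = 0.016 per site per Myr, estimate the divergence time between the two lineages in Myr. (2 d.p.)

The sequences differ at 3 of 46 sites (27, 31, 38), so p = 3/46 ≈ 0.065217.
d = −(3/4) ln(1 − 4p/3) = −0.75 ln(1 − 0.086956) = −0.75 ln(0.913044)
  = −0.75 × (-0.090971) = 0.068228 substitutions/site.
Under a molecular clock d = 2μt, so t = d/(2μ) = 0.068228 / (2 × 0.016) = 2.13 Myr.

2.13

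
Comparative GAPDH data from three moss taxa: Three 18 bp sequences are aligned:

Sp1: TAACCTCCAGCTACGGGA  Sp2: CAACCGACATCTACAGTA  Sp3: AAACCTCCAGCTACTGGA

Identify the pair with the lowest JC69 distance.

Sp1 and Sp3

Sp1–Sp2: 6/18 differ, p = 0.333, d = 0.441.
Sp1–Sp3: 2/18 differ, p = 0.111, d = 0.120.
Sp2–Sp3: 6/18 differ, p = 0.333, d = 0.441.
The smallest distance is between Sp1 and Sp3.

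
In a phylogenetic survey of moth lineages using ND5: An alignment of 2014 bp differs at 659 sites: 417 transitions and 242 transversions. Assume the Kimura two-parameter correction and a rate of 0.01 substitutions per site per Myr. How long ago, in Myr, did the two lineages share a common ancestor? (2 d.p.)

22.54

P = 417/2014 ≈ 0.207051 and Q = 242/2014 ≈ 0.120159.
Under the Kimura two-parameter model, d = −½ ln(1 − 2P − Q) − ¼ ln(1 − 2Q).
1 − 2P − Q = 0.465739, giving −½ ln(0.465739) = 0.382065.
1 − 2Q = 0.759682, giving −¼ ln(0.759682) = 0.068714.
d = 0.382065 + 0.068714 = 0.450779.
Under a molecular clock d = 2μt, so t = d/(2μ) = 0.450779 / (2 × 0.01) = 22.54 Myr.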